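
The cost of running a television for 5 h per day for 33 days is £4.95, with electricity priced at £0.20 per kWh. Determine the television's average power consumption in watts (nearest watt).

Energy = £4.95 ÷ £0.20/kWh = 24.75 kWh
Runtime = 5 h/day × 33 days = 165 h
Power = 24.75 kWh ÷ 165 h = 0.15 kW = 150 W

150 W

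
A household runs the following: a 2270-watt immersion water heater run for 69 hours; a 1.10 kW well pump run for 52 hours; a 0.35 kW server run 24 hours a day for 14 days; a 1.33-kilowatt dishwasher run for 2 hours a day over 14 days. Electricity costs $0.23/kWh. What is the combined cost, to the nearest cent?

$84.79

immersion water heater: 2.27 kW × 69 h = 156.63 kWh
well pump: 1.1 kW × 52 h = 57.2 kWh
server: Runtime = 24 h × 14 = 336 h
server: 0.35 kW × 336 h = 117.6 kWh
dishwasher: Runtime = 2 h/day × 14 days = 28 h
dishwasher: 1.33 kW × 28 h = 37.24 kWh
Total energy = 368.67 kWh
Cost = 368.67 × $0.23 = $84.79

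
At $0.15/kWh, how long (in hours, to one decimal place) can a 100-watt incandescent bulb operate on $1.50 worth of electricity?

Energy available = $1.50 ÷ $0.15/kWh = 10 kWh
Hours = 10 kWh ÷ 0.1 kW = 100.0 h

100.0 h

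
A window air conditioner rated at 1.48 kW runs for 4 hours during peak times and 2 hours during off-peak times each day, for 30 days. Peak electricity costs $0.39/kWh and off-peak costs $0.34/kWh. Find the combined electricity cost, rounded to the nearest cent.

$99.46

Peak energy = 1.48 kW × 4 h × 30 = 177.6 kWh
Off-peak energy = 1.48 kW × 2 h × 30 = 88.8 kWh
Cost = 177.6 × $0.39 + 88.8 × $0.34 = $69.264 + $30.192 = $99.46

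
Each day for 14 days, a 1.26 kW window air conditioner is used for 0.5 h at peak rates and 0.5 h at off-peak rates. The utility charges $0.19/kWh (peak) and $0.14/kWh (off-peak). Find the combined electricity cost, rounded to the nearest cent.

Peak energy = 1.26 kW × 0.5 h × 14 = 8.82 kWh
Off-peak energy = 1.26 kW × 0.5 h × 14 = 8.82 kWh
Cost = 8.82 × $0.19 + 8.82 × $0.14 = $1.6758 + $1.2348 = $2.91

$2.91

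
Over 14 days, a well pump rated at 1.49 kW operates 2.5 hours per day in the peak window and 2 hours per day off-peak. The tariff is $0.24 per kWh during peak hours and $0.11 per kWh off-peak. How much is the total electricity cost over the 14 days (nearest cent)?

Peak energy = 1.49 kW × 2.5 h × 14 = 52.15 kWh
Off-peak energy = 1.49 kW × 2 h × 14 = 41.72 kWh
Cost = 52.15 × $0.24 + 41.72 × $0.11 = $12.516 + $4.5892 = $17.11

$17.11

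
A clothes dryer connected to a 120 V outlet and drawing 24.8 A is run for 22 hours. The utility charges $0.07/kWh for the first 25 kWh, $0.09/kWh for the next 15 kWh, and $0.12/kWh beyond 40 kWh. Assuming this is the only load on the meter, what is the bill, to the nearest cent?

$6.16

Power = 24.8 A × 120 V = 2976 W = 2.976 kW
Energy = 2.976 kW × 22 h = 65.472 kWh
Tier 1 (0–25 kWh): 25 × $0.07 = $1.75
Tier 2 (25–40 kWh): 15 × $0.09 = $1.35
Above 40 kWh: 25.472 × $0.12 = $3.05664
Bill = $6.16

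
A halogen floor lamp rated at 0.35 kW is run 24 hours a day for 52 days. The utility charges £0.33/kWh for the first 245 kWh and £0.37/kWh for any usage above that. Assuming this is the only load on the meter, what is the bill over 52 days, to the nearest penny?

Runtime = 24 h × 52 = 1248 h
Energy = 0.35 kW × 1248 h = 436.8 kWh
Tier 1 (0–245 kWh): 245 × £0.33 = £80.85
Above 245 kWh: 191.8 × £0.37 = £70.966
Bill = £151.82

£151.82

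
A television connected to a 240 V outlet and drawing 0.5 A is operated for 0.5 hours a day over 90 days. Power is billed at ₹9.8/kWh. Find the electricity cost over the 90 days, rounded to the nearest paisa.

₹52.92

Power = 0.5 A × 240 V = 120 W = 0.12 kW
Runtime = 0.5 h/day × 90 days = 45 h
Energy = 0.12 kW × 45 h = 5.4 kWh
Cost = 5.4 kWh × ₹9.8/kWh = ₹52.92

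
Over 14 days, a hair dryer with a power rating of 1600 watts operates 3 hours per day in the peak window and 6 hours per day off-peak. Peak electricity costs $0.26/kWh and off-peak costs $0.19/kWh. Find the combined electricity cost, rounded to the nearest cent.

Peak energy = 1.6 kW × 3 h × 14 = 67.2 kWh
Off-peak energy = 1.6 kW × 6 h × 14 = 134.4 kWh
Cost = 67.2 × $0.26 + 134.4 × $0.19 = $17.472 + $25.536 = $43.01

$43.01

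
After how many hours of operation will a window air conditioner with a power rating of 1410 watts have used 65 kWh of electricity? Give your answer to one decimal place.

Hours = 65 kWh ÷ 1.41 kW = 46.1 h

46.1 h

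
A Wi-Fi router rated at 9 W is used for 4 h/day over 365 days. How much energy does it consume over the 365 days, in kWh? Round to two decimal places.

Runtime = 4 h/day × 365 days = 1460 h
Energy = 0.009 kW × 1460 h = 13.14 kWh

13.14 kWh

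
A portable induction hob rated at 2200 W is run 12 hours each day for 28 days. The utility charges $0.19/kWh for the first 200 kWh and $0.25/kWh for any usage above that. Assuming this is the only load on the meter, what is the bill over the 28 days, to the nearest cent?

$172.80

Runtime = 12 h/day × 28 days = 336 h
Energy = 2.2 kW × 336 h = 739.2 kWh
Tier 1 (0–200 kWh): 200 × $0.19 = $38
Above 200 kWh: 539.2 × $0.25 = $134.8
Bill = $172.80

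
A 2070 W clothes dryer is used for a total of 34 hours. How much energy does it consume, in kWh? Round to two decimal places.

Energy = 2.07 kW × 34 h = 70.38 kWh

70.38 kWh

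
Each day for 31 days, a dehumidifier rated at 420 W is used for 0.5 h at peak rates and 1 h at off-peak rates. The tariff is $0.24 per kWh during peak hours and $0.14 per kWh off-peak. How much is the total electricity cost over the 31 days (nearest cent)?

Peak energy = 0.42 kW × 0.5 h × 31 = 6.51 kWh
Off-peak energy = 0.42 kW × 1 h × 31 = 13.02 kWh
Cost = 6.51 × $0.24 + 13.02 × $0.14 = $1.5624 + $1.8228 = $3.39

$3.39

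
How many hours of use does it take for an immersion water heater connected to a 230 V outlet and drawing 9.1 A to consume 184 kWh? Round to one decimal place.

Power = 9.1 A × 230 V = 2093 W = 2.093 kW
Hours = 184 kWh ÷ 2.093 kW = 87.9 h

87.9 h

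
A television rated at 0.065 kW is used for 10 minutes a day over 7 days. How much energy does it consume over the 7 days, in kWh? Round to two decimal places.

Runtime = 10 min × 7 = 70 min = 1.166666… h
Energy = 0.065 kW × 1.166666… h = 0.075833… kWh ≈ 0.08 kWh

0.08 kWh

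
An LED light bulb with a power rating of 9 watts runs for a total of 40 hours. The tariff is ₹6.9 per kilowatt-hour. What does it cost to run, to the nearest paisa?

₹2.48

Energy = 0.009 kW × 40 h = 0.36 kWh
Cost = 0.36 kWh × ₹6.9/kWh = ₹2.48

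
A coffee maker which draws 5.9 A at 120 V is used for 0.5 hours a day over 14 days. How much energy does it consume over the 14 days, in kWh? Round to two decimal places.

Power = 5.9 A × 120 V = 708 W = 0.708 kW
Runtime = 0.5 h/day × 14 days = 7 h
Energy = 0.708 kW × 7 h = 4.956 kWh ≈ 4.96 kWh

4.96 kWh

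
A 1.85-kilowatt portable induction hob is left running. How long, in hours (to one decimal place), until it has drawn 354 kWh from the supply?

Hours = 354 kWh ÷ 1.85 kW = 191.4 h

191.4 h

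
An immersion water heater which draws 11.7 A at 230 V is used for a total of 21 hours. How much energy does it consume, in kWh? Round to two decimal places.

56.51 kWh

Power = 11.7 A × 230 V = 2691 W = 2.691 kW
Energy = 2.691 kW × 21 h = 56.511 kWh ≈ 56.51 kWh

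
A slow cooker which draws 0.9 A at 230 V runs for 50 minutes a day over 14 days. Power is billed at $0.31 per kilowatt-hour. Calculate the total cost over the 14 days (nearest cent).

$0.75

Power = 0.9 A × 230 V = 207 W = 0.207 kW
Runtime = 50 min × 14 = 700 min = 11.666666… h
Energy = 0.207 kW × 11.666666… h = 2.415 kWh
Cost = 2.415 kWh × $0.31/kWh = $0.75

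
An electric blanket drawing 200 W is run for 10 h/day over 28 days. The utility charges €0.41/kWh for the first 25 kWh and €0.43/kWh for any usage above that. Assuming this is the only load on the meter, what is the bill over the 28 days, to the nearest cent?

Runtime = 10 h/day × 28 days = 280 h
Energy = 0.2 kW × 280 h = 56 kWh
Tier 1 (0–25 kWh): 25 × €0.41 = €10.25
Above 25 kWh: 31 × €0.43 = €13.33
Bill = €23.58

€23.58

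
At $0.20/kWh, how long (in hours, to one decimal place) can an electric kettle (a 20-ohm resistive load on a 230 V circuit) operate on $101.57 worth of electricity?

Power = V²/R = 230²/20 = 2645 W = 2.645 kW
Energy available = $101.57 ÷ $0.20/kWh = 507.85 kWh
Hours = 507.85 kWh ÷ 2.645 kW = 192.0 h

192.0 h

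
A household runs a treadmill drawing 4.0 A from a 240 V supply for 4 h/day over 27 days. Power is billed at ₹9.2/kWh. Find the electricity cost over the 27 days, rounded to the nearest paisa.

₹953.86

Power = 4.0 A × 240 V = 960 W = 0.96 kW
Runtime = 4 h/day × 27 days = 108 h
Energy = 0.96 kW × 108 h = 103.68 kWh
Cost = 103.68 kWh × ₹9.2/kWh = ₹953.86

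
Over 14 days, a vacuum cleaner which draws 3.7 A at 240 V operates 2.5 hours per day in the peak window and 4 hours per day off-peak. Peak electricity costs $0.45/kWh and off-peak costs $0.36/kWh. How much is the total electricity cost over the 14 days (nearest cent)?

Power = 3.7 A × 240 V = 888 W = 0.888 kW
Peak energy = 0.888 kW × 2.5 h × 14 = 31.08 kWh
Off-peak energy = 0.888 kW × 4 h × 14 = 49.728 kWh
Cost = 31.08 × $0.45 + 49.728 × $0.36 = $13.986 + $17.90208 = $31.89

$31.89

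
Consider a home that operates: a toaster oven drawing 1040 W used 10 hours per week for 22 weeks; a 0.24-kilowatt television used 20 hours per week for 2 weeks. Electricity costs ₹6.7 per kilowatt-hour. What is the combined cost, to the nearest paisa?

₹1597.28

toaster oven: Runtime = 10 h/week × 22 weeks = 220 h
toaster oven: 1.04 kW × 220 h = 228.8 kWh
television: Runtime = 20 h/week × 2 weeks = 40 h
television: 0.24 kW × 40 h = 9.6 kWh
Total energy = 238.4 kWh
Cost = 238.4 × ₹6.7 = ₹1597.28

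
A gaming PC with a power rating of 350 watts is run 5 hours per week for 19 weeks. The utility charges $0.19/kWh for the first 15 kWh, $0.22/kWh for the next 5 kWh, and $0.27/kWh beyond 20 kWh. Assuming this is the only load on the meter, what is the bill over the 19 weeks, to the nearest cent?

$7.53

Runtime = 5 h/week × 19 weeks = 95 h
Energy = 0.35 kW × 95 h = 33.25 kWh
Tier 1 (0–15 kWh): 15 × $0.19 = $2.85
Tier 2 (15–20 kWh): 5 × $0.22 = $1.1
Above 20 kWh: 13.25 × $0.27 = $3.5775
Bill = $7.53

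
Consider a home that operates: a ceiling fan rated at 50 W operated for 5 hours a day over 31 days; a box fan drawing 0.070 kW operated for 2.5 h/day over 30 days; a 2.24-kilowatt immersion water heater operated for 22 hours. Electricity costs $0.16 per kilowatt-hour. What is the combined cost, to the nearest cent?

ceiling fan: Runtime = 5 h/day × 31 days = 155 h
ceiling fan: 0.05 kW × 155 h = 7.75 kWh
box fan: Runtime = 2.5 h/day × 30 days = 75 h
box fan: 0.07 kW × 75 h = 5.25 kWh
immersion water heater: 2.24 kW × 22 h = 49.28 kWh
Total energy = 62.28 kWh
Cost = 62.28 × $0.16 = $9.96

$9.96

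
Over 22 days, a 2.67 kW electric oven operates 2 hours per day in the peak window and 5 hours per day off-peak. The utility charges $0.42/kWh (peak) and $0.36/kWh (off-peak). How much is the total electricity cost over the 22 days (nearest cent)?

Peak energy = 2.67 kW × 2 h × 22 = 117.48 kWh
Off-peak energy = 2.67 kW × 5 h × 22 = 293.7 kWh
Cost = 117.48 × $0.42 + 293.7 × $0.36 = $49.3416 + $105.732 = $155.07

$155.07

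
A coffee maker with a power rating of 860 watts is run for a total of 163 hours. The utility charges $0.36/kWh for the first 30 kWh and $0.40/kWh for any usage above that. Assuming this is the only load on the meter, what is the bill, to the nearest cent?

Energy = 0.86 kW × 163 h = 140.18 kWh
Tier 1 (0–30 kWh): 30 × $0.36 = $10.8
Above 30 kWh: 110.18 × $0.40 = $44.072
Bill = $54.87

$54.87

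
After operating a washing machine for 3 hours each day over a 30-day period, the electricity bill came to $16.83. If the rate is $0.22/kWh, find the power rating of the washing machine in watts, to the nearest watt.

Energy = $16.83 ÷ $0.22/kWh = 76.5 kWh
Runtime = 3 h/day × 30 days = 90 h
Power = 76.5 kWh ÷ 90 h = 0.85 kW = 850 W

850 W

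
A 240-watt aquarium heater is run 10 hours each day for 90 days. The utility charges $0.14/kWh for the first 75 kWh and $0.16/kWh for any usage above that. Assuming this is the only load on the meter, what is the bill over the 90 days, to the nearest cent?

Runtime = 10 h/day × 90 days = 900 h
Energy = 0.24 kW × 900 h = 216 kWh
Tier 1 (0–75 kWh): 75 × $0.14 = $10.5
Above 75 kWh: 141 × $0.16 = $22.56
Bill = $33.06

$33.06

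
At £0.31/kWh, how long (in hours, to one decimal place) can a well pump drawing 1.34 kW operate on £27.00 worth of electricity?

65.0 h

Energy available = £27.00 ÷ £0.31/kWh = 87.0968 kWh
Hours = 87.0968 kWh ÷ 1.34 kW = 65.0 h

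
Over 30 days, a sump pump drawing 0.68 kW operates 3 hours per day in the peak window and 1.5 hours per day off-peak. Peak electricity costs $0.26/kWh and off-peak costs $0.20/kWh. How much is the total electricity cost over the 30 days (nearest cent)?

$22.03

Peak energy = 0.68 kW × 3 h × 30 = 61.2 kWh
Off-peak energy = 0.68 kW × 1.5 h × 30 = 30.6 kWh
Cost = 61.2 × $0.26 + 30.6 × $0.20 = $15.912 + $6.12 = $22.03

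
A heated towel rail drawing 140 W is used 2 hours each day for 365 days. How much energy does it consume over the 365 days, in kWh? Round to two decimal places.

Runtime = 2 h/day × 365 days = 730 h
Energy = 0.14 kW × 730 h = 102.2 kWh

102.20 kWh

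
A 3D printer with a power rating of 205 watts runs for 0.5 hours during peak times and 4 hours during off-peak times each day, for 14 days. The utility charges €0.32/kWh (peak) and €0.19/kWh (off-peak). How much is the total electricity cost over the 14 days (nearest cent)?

€2.64

Peak energy = 0.205 kW × 0.5 h × 14 = 1.435 kWh
Off-peak energy = 0.205 kW × 4 h × 14 = 11.48 kWh
Cost = 1.435 × €0.32 + 11.48 × €0.19 = €0.4592 + €2.1812 = €2.64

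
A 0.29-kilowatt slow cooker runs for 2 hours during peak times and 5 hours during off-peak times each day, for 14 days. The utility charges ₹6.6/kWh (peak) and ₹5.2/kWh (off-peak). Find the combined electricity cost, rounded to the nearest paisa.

₹159.15

Peak energy = 0.29 kW × 2 h × 14 = 8.12 kWh
Off-peak energy = 0.29 kW × 5 h × 14 = 20.3 kWh
Cost = 8.12 × ₹6.6 + 20.3 × ₹5.2 = ₹53.592 + ₹105.56 = ₹159.15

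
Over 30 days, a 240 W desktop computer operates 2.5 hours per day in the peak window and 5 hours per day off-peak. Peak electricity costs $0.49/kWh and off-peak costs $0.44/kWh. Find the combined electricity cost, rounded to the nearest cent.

$24.66

Peak energy = 0.24 kW × 2.5 h × 30 = 18 kWh
Off-peak energy = 0.24 kW × 5 h × 30 = 36 kWh
Cost = 18 × $0.49 + 36 × $0.44 = $8.82 + $15.84 = $24.66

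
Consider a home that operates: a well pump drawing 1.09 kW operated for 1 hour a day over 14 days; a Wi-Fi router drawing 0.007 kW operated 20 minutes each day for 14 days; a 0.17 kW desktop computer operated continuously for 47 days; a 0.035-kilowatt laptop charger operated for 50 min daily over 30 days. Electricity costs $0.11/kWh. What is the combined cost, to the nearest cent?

well pump: Runtime = 1 h/day × 14 days = 14 h
well pump: 1.09 kW × 14 h = 15.26 kWh
Wi-Fi router: Runtime = 20 min × 14 = 280 min = 4.666666… h
Wi-Fi router: 0.007 kW × 4.666666… h = 0.032666… kWh
desktop computer: Runtime = 24 h × 47 = 1128 h
desktop computer: 0.17 kW × 1128 h = 191.76 kWh
laptop charger: Runtime = 50 min × 30 = 1500 min = 25 h
laptop charger: 0.035 kW × 25 h = 0.875 kWh
Total energy = 207.927666… kWh
Cost = 207.927666… × $0.11 = $22.87

$22.87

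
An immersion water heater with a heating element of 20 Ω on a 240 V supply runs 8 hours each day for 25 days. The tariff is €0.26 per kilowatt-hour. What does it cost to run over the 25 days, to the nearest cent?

Power = V²/R = 240²/20 = 2880 W = 2.88 kW
Runtime = 8 h/day × 25 days = 200 h
Energy = 2.88 kW × 200 h = 576 kWh
Cost = 576 kWh × €0.26/kWh = €149.76

€149.76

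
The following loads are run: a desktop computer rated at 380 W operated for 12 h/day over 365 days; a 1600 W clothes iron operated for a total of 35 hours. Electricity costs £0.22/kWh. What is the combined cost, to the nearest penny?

desktop computer: Runtime = 12 h/day × 365 days = 4380 h
desktop computer: 0.38 kW × 4380 h = 1664.4 kWh
clothes iron: 1.6 kW × 35 h = 56 kWh
Total energy = 1720.4 kWh
Cost = 1720.4 × £0.22 = £378.49

£378.49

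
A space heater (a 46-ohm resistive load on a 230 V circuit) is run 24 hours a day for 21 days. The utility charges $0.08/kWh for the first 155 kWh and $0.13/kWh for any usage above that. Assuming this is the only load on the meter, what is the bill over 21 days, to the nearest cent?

$67.60

Power = V²/R = 230²/46 = 1150 W = 1.15 kW
Runtime = 24 h × 21 = 504 h
Energy = 1.15 kW × 504 h = 579.6 kWh
Tier 1 (0–155 kWh): 155 × $0.08 = $12.4
Above 155 kWh: 424.6 × $0.13 = $55.198
Bill = $67.60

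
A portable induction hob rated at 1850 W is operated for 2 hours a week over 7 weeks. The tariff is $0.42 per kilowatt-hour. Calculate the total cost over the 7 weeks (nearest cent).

Runtime = 2 h/week × 7 weeks = 14 h
Energy = 1.85 kW × 14 h = 25.9 kWh
Cost = 25.9 kWh × $0.42/kWh = $10.88

$10.88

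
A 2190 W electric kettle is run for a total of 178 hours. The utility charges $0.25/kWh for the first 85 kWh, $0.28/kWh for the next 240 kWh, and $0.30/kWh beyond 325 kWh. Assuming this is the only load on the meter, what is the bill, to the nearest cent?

$107.90

Energy = 2.19 kW × 178 h = 389.82 kWh
Tier 1 (0–85 kWh): 85 × $0.25 = $21.25
Tier 2 (85–325 kWh): 240 × $0.28 = $67.2
Above 325 kWh: 64.82 × $0.30 = $19.446
Bill = $107.90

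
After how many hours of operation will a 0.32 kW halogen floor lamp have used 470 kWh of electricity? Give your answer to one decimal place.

Hours = 470 kWh ÷ 0.32 kW = 1468.8 h

1468.8 h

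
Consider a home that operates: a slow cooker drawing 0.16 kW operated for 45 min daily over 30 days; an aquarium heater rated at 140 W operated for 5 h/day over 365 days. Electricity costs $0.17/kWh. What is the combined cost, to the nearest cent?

$44.05

slow cooker: Runtime = 45 min × 30 = 1350 min = 22.5 h
slow cooker: 0.16 kW × 22.5 h = 3.6 kWh
aquarium heater: Runtime = 5 h/day × 365 days = 1825 h
aquarium heater: 0.14 kW × 1825 h = 255.5 kWh
Total energy = 259.1 kWh
Cost = 259.1 × $0.17 = $44.05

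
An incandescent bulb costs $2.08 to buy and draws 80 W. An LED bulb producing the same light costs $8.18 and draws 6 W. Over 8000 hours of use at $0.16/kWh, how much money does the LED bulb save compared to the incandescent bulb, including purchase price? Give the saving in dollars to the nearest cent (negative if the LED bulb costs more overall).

incandescent bulb: $2.08 + (80/1000) kW × 8000 h × $0.16 = $2.08 + $102.4 = $104.48
LED bulb: $8.18 + (6/1000) kW × 8000 h × $0.16 = $8.18 + $7.68 = $15.86
Saving = $104.48 − $15.86 = $88.62

$88.62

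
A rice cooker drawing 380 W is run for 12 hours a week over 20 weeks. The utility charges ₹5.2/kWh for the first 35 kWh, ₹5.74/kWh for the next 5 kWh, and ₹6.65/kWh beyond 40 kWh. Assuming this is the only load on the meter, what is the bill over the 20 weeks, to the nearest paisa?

₹551.18

Runtime = 12 h/week × 20 weeks = 240 h
Energy = 0.38 kW × 240 h = 91.2 kWh
Tier 1 (0–35 kWh): 35 × ₹5.2 = ₹182
Tier 2 (35–40 kWh): 5 × ₹5.74 = ₹28.7
Above 40 kWh: 51.2 × ₹6.65 = ₹340.48
Bill = ₹551.18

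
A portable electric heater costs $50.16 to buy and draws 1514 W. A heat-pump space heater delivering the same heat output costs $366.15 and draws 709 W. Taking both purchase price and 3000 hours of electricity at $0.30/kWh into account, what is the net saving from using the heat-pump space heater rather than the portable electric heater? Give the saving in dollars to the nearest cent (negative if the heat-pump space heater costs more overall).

portable electric heater: $50.16 + (1514/1000) kW × 3000 h × $0.30 = $50.16 + $1362.6 = $1412.76
heat-pump space heater: $366.15 + (709/1000) kW × 3000 h × $0.30 = $366.15 + $638.1 = $1004.25
Saving = $1412.76 − $1004.25 = $408.51

$408.51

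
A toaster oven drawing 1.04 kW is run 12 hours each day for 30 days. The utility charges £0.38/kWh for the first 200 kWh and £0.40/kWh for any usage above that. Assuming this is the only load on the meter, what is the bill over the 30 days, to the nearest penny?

Runtime = 12 h/day × 30 days = 360 h
Energy = 1.04 kW × 360 h = 374.4 kWh
Tier 1 (0–200 kWh): 200 × £0.38 = £76
Above 200 kWh: 174.4 × £0.40 = £69.76
Bill = £145.76

£145.76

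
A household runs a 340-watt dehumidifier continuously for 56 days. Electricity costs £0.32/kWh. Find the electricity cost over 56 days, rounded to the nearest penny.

Runtime = 24 h × 56 = 1344 h
Energy = 0.34 kW × 1344 h = 456.96 kWh
Cost = 456.96 kWh × £0.32/kWh = £146.23

£146.23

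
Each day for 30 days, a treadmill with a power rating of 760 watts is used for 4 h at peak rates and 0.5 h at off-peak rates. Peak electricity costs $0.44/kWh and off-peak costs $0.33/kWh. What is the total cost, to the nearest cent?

Peak energy = 0.76 kW × 4 h × 30 = 91.2 kWh
Off-peak energy = 0.76 kW × 0.5 h × 30 = 11.4 kWh
Cost = 91.2 × $0.44 + 11.4 × $0.33 = $40.128 + $3.762 = $43.89

$43.89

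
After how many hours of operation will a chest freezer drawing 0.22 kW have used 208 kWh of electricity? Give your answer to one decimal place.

Hours = 208 kWh ÷ 0.22 kW = 945.5 h

945.5 h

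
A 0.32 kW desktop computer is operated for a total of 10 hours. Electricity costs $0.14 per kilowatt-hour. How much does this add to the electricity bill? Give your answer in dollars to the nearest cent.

$0.45

Energy = 0.32 kW × 10 h = 3.2 kWh
Cost = 3.2 kWh × $0.14/kWh = $0.45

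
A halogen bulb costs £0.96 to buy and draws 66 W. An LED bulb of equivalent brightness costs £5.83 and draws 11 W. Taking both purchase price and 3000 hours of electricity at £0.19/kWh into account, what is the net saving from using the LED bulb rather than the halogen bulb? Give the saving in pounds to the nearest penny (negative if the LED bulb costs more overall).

halogen bulb: £0.96 + (66/1000) kW × 3000 h × £0.19 = £0.96 + £37.62 = £38.58
LED bulb: £5.83 + (11/1000) kW × 3000 h × £0.19 = £5.83 + £6.27 = £12.1
Saving = £38.58 − £12.1 = £26.48

£26.48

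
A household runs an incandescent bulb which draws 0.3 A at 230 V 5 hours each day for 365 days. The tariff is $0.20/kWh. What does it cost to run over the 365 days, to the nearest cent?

$25.19

Power = 0.3 A × 230 V = 69 W = 0.069 kW
Runtime = 5 h/day × 365 days = 1825 h
Energy = 0.069 kW × 1825 h = 125.925 kWh
Cost = 125.925 kWh × $0.20/kWh = $25.19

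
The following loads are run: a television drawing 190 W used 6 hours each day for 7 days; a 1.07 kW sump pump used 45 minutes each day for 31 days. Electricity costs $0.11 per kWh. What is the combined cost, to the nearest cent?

$3.61

television: Runtime = 6 h/day × 7 days = 42 h
television: 0.19 kW × 42 h = 7.98 kWh
sump pump: Runtime = 45 min × 31 = 1395 min = 23.25 h
sump pump: 1.07 kW × 23.25 h = 24.8775 kWh
Total energy = 32.8575 kWh
Cost = 32.8575 × $0.11 = $3.61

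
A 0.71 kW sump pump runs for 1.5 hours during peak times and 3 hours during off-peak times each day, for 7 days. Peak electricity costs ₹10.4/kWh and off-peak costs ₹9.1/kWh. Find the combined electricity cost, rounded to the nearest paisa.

Peak energy = 0.71 kW × 1.5 h × 7 = 7.455 kWh
Off-peak energy = 0.71 kW × 3 h × 7 = 14.91 kWh
Cost = 7.455 × ₹10.4 + 14.91 × ₹9.1 = ₹77.532 + ₹135.681 = ₹213.21

₹213.21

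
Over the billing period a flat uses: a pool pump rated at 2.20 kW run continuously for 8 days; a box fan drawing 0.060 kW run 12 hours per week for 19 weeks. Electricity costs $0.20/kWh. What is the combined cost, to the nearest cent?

$87.22

pool pump: Runtime = 24 h × 8 = 192 h
pool pump: 2.2 kW × 192 h = 422.4 kWh
box fan: Runtime = 12 h/week × 19 weeks = 228 h
box fan: 0.06 kW × 228 h = 13.68 kWh
Total energy = 436.08 kWh
Cost = 436.08 × $0.20 = $87.22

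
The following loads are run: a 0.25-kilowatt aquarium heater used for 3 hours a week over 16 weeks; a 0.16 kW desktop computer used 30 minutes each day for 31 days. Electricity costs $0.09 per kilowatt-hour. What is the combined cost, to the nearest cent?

aquarium heater: Runtime = 3 h/week × 16 weeks = 48 h
aquarium heater: 0.25 kW × 48 h = 12 kWh
desktop computer: Runtime = 30 min × 31 = 930 min = 15.5 h
desktop computer: 0.16 kW × 15.5 h = 2.48 kWh
Total energy = 14.48 kWh
Cost = 14.48 × $0.09 = $1.30

$1.30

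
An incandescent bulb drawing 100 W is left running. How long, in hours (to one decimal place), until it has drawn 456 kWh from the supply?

4560.0 h

Hours = 456 kWh ÷ 0.1 kW = 4560.0 h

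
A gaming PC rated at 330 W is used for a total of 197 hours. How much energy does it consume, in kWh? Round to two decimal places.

Energy = 0.33 kW × 197 h = 65.01 kWh

65.01 kWh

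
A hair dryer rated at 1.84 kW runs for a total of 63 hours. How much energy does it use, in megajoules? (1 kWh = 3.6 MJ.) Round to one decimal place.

417.3 MJ

Energy = 1.84 kW × 63 h = 115.92 kWh
= 115.92 × 3.6 MJ = 417.3 MJ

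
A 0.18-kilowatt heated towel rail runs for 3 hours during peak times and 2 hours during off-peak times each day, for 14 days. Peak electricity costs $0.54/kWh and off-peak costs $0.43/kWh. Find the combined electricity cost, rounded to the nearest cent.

Peak energy = 0.18 kW × 3 h × 14 = 7.56 kWh
Off-peak energy = 0.18 kW × 2 h × 14 = 5.04 kWh
Cost = 7.56 × $0.54 + 5.04 × $0.43 = $4.0824 + $2.1672 = $6.25

$6.25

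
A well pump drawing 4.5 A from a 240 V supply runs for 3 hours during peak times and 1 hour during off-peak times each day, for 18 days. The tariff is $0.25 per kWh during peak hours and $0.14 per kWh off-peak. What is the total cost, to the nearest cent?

Power = 4.5 A × 240 V = 1080 W = 1.08 kW
Peak energy = 1.08 kW × 3 h × 18 = 58.32 kWh
Off-peak energy = 1.08 kW × 1 h × 18 = 19.44 kWh
Cost = 58.32 × $0.25 + 19.44 × $0.14 = $14.58 + $2.7216 = $17.30

$17.30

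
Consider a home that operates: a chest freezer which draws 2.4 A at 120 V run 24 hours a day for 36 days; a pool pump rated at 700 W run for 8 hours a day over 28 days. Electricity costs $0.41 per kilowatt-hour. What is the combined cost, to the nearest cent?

chest freezer: Power = 2.4 A × 120 V = 288 W = 0.288 kW
chest freezer: Runtime = 24 h × 36 = 864 h
chest freezer: 0.288 kW × 864 h = 248.832 kWh
pool pump: Runtime = 8 h/day × 28 days = 224 h
pool pump: 0.7 kW × 224 h = 156.8 kWh
Total energy = 405.632 kWh
Cost = 405.632 × $0.41 = $166.31

$166.31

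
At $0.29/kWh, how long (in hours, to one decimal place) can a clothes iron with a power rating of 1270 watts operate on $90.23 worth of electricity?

Energy available = $90.23 ÷ $0.29/kWh = 311.1379 kWh
Hours = 311.1379 kWh ÷ 1.27 kW = 245.0 h

245.0 h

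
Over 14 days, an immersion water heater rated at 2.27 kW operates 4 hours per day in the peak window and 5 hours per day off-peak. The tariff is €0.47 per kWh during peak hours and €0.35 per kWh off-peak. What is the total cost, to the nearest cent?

Peak energy = 2.27 kW × 4 h × 14 = 127.12 kWh
Off-peak energy = 2.27 kW × 5 h × 14 = 158.9 kWh
Cost = 127.12 × €0.47 + 158.9 × €0.35 = €59.7464 + €55.615 = €115.36

€115.36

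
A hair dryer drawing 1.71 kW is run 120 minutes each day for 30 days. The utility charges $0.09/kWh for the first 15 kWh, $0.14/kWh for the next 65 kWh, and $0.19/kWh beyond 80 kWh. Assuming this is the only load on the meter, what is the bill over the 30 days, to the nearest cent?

Runtime = 120 min × 30 = 3600 min = 60 h
Energy = 1.71 kW × 60 h = 102.6 kWh
Tier 1 (0–15 kWh): 15 × $0.09 = $1.35
Tier 2 (15–80 kWh): 65 × $0.14 = $9.1
Above 80 kWh: 22.6 × $0.19 = $4.294
Bill = $14.74

$14.74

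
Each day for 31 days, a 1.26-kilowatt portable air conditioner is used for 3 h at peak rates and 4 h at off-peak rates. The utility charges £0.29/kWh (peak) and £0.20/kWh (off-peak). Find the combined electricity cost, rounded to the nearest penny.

£65.23

Peak energy = 1.26 kW × 3 h × 31 = 117.18 kWh
Off-peak energy = 1.26 kW × 4 h × 31 = 156.24 kWh
Cost = 117.18 × £0.29 + 156.24 × £0.20 = £33.9822 + £31.248 = £65.23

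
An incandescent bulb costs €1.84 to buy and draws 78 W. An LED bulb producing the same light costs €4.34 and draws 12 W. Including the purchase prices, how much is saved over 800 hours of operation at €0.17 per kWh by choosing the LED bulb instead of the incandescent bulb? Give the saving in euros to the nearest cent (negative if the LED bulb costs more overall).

€6.48

incandescent bulb: €1.84 + (78/1000) kW × 800 h × €0.17 = €1.84 + €10.608 = €12.448
LED bulb: €4.34 + (12/1000) kW × 800 h × €0.17 = €4.34 + €1.632 = €5.972
Saving = €12.448 − €5.972 = €6.476 → €6.48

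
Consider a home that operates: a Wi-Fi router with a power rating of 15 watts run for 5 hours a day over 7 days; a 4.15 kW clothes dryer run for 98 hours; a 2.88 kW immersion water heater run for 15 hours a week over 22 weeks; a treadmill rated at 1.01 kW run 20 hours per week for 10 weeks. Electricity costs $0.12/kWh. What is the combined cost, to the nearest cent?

$187.16

Wi-Fi router: Runtime = 5 h/day × 7 days = 35 h
Wi-Fi router: 0.015 kW × 35 h = 0.525 kWh
clothes dryer: 4.15 kW × 98 h = 406.7 kWh
immersion water heater: Runtime = 15 h/week × 22 weeks = 330 h
immersion water heater: 2.88 kW × 330 h = 950.4 kWh
treadmill: Runtime = 20 h/week × 10 weeks = 200 h
treadmill: 1.01 kW × 200 h = 202 kWh
Total energy = 1559.625 kWh
Cost = 1559.625 × $0.12 = $187.16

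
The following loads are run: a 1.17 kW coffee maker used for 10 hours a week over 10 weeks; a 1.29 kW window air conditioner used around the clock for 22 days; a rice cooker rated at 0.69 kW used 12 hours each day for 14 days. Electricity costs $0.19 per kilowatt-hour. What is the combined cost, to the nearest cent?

coffee maker: Runtime = 10 h/week × 10 weeks = 100 h
coffee maker: 1.17 kW × 100 h = 117 kWh
window air conditioner: Runtime = 24 h × 22 = 528 h
window air conditioner: 1.29 kW × 528 h = 681.12 kWh
rice cooker: Runtime = 12 h/day × 14 days = 168 h
rice cooker: 0.69 kW × 168 h = 115.92 kWh
Total energy = 914.04 kWh
Cost = 914.04 × $0.19 = $173.67

$173.67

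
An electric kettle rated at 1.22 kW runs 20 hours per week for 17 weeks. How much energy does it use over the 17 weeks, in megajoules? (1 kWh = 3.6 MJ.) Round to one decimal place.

1493.3 MJ

Runtime = 20 h/week × 17 weeks = 340 h
Energy = 1.22 kW × 340 h = 414.8 kWh
= 414.8 × 3.6 MJ = 1493.3 MJ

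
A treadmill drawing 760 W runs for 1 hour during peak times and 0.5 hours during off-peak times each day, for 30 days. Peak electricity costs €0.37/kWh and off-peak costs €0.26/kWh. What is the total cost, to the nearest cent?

€11.40

Peak energy = 0.76 kW × 1 h × 30 = 22.8 kWh
Off-peak energy = 0.76 kW × 0.5 h × 30 = 11.4 kWh
Cost = 22.8 × €0.37 + 11.4 × €0.26 = €8.436 + €2.964 = €11.40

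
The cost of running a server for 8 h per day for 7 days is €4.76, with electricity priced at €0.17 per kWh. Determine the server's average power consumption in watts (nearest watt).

500 W

Energy = €4.76 ÷ €0.17/kWh = 28 kWh
Runtime = 8 h/day × 7 days = 56 h
Power = 28 kWh ÷ 56 h = 0.5 kW = 500 W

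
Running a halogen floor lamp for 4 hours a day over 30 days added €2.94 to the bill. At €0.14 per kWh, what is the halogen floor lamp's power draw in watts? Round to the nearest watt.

Energy = €2.94 ÷ €0.14/kWh = 21 kWh
Runtime = 4 h/day × 30 days = 120 h
Power = 21 kWh ÷ 120 h = 0.175 kW = 175 W

175 W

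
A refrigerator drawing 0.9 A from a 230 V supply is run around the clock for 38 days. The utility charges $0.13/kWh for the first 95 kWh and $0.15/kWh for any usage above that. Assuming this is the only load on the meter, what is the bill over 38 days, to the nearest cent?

$26.42

Power = 0.9 A × 230 V = 207 W = 0.207 kW
Runtime = 24 h × 38 = 912 h
Energy = 0.207 kW × 912 h = 188.784 kWh
Tier 1 (0–95 kWh): 95 × $0.13 = $12.35
Above 95 kWh: 93.784 × $0.15 = $14.0676
Bill = $26.42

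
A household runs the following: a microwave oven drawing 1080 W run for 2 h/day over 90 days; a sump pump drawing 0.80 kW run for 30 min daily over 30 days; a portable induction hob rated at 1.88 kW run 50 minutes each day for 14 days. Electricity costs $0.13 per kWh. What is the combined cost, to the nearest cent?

microwave oven: Runtime = 2 h/day × 90 days = 180 h
microwave oven: 1.08 kW × 180 h = 194.4 kWh
sump pump: Runtime = 30 min × 30 = 900 min = 15 h
sump pump: 0.8 kW × 15 h = 12 kWh
portable induction hob: Runtime = 50 min × 14 = 700 min = 11.666666… h
portable induction hob: 1.88 kW × 11.666666… h = 21.933333… kWh
Total energy = 228.333333… kWh
Cost = 228.333333… × $0.13 = $29.68

$29.68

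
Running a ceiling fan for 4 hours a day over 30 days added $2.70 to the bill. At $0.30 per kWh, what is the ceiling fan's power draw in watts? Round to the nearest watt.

Energy = $2.70 ÷ $0.30/kWh = 9 kWh
Runtime = 4 h/day × 30 days = 120 h
Power = 9 kWh ÷ 120 h = 0.075 kW = 75 W

75 W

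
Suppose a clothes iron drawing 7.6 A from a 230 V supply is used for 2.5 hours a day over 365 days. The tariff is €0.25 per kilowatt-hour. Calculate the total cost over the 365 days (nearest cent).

€398.76

Power = 7.6 A × 230 V = 1748 W = 1.748 kW
Runtime = 2.5 h/day × 365 days = 912.5 h
Energy = 1.748 kW × 912.5 h = 1595.05 kWh
Cost = 1595.05 kWh × €0.25/kWh = €398.76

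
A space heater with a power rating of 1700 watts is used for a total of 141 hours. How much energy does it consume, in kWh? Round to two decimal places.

239.70 kWh

Energy = 1.7 kW × 141 h = 239.7 kWh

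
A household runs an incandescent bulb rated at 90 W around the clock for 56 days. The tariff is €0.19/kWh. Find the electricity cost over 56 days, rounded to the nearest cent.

€22.98

Runtime = 24 h × 56 = 1344 h
Energy = 0.09 kW × 1344 h = 120.96 kWh
Cost = 120.96 kWh × €0.19/kWh = €22.98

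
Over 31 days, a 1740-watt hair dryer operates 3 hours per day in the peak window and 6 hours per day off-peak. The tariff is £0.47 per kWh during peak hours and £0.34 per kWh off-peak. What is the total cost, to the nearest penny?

Peak energy = 1.74 kW × 3 h × 31 = 161.82 kWh
Off-peak energy = 1.74 kW × 6 h × 31 = 323.64 kWh
Cost = 161.82 × £0.47 + 323.64 × £0.34 = £76.0554 + £110.0376 = £186.09

£186.09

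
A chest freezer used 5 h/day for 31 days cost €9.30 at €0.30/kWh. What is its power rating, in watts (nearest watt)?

Energy = €9.30 ÷ €0.30/kWh = 31 kWh
Runtime = 5 h/day × 31 days = 155 h
Power = 31 kWh ÷ 155 h = 0.2 kW = 200 W

200 W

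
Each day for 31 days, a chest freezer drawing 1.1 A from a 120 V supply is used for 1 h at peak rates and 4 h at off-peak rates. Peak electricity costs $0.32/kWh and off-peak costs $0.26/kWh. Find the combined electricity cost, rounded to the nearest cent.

Power = 1.1 A × 120 V = 132 W = 0.132 kW
Peak energy = 0.132 kW × 1 h × 31 = 4.092 kWh
Off-peak energy = 0.132 kW × 4 h × 31 = 16.368 kWh
Cost = 4.092 × $0.32 + 16.368 × $0.26 = $1.30944 + $4.25568 = $5.57

$5.57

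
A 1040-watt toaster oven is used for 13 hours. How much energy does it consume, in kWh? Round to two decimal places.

Energy = 1.04 kW × 13 h = 13.52 kWh

13.52 kWh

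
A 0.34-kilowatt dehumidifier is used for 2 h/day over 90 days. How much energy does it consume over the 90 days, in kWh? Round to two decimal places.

Runtime = 2 h/day × 90 days = 180 h
Energy = 0.34 kW × 180 h = 61.2 kWh

61.20 kWh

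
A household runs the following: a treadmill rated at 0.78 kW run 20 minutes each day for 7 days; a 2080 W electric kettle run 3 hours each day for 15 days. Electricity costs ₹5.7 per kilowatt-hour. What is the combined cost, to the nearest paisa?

₹543.89

treadmill: Runtime = 20 min × 7 = 140 min = 2.333333… h
treadmill: 0.78 kW × 2.333333… h = 1.82 kWh
electric kettle: Runtime = 3 h/day × 15 days = 45 h
electric kettle: 2.08 kW × 45 h = 93.6 kWh
Total energy = 95.42 kWh
Cost = 95.42 × ₹5.7 = ₹543.89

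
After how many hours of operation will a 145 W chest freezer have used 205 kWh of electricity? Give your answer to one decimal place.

Hours = 205 kWh ÷ 0.145 kW = 1413.8 h

1413.8 h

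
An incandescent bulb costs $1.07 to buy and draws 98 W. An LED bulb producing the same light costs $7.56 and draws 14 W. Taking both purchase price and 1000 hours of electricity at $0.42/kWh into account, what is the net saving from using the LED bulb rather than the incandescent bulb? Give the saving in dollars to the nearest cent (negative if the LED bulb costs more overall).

$28.79

incandescent bulb: $1.07 + (98/1000) kW × 1000 h × $0.42 = $1.07 + $41.16 = $42.23
LED bulb: $7.56 + (14/1000) kW × 1000 h × $0.42 = $7.56 + $5.88 = $13.44
Saving = $42.23 − $13.44 = $28.79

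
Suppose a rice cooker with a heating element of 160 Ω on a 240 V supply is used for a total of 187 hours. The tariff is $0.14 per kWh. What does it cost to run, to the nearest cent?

Power = V²/R = 240²/160 = 360 W = 0.36 kW
Energy = 0.36 kW × 187 h = 67.32 kWh
Cost = 67.32 kWh × $0.14/kWh = $9.42

$9.42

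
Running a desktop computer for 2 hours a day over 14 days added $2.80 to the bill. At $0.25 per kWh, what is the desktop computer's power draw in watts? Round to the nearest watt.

400 W

Energy = $2.80 ÷ $0.25/kWh = 11.2 kWh
Runtime = 2 h/day × 14 days = 28 h
Power = 11.2 kWh ÷ 28 h = 0.4 kW = 400 W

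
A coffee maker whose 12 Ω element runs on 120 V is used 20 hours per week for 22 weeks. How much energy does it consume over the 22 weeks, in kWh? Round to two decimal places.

Power = V²/R = 120²/12 = 1200 W = 1.2 kW
Runtime = 20 h/week × 22 weeks = 440 h
Energy = 1.2 kW × 440 h = 528 kWh

528.00 kWh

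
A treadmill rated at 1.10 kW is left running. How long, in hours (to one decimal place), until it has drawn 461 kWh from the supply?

Hours = 461 kWh ÷ 1.1 kW = 419.1 h

419.1 h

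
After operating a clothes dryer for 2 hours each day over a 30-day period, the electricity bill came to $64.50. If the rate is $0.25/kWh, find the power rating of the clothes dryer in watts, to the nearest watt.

Energy = $64.50 ÷ $0.25/kWh = 258 kWh
Runtime = 2 h/day × 30 days = 60 h
Power = 258 kWh ÷ 60 h = 4.3 kW = 4300 W

4300 W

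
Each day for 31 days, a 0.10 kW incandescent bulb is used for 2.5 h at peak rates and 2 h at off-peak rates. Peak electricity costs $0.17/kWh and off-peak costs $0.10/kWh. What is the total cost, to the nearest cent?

Peak energy = 0.1 kW × 2.5 h × 31 = 7.75 kWh
Off-peak energy = 0.1 kW × 2 h × 31 = 6.2 kWh
Cost = 7.75 × $0.17 + 6.2 × $0.10 = $1.3175 + $0.62 = $1.94

$1.94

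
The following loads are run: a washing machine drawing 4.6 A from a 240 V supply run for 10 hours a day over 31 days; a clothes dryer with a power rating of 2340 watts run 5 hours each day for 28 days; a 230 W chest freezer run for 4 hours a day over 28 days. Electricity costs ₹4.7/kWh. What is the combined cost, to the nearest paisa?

₹3269.32

washing machine: Power = 4.6 A × 240 V = 1104 W = 1.104 kW
washing machine: Runtime = 10 h/day × 31 days = 310 h
washing machine: 1.104 kW × 310 h = 342.24 kWh
clothes dryer: Runtime = 5 h/day × 28 days = 140 h
clothes dryer: 2.34 kW × 140 h = 327.6 kWh
chest freezer: Runtime = 4 h/day × 28 days = 112 h
chest freezer: 0.23 kW × 112 h = 25.76 kWh
Total energy = 695.6 kWh
Cost = 695.6 × ₹4.7 = ₹3269.32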